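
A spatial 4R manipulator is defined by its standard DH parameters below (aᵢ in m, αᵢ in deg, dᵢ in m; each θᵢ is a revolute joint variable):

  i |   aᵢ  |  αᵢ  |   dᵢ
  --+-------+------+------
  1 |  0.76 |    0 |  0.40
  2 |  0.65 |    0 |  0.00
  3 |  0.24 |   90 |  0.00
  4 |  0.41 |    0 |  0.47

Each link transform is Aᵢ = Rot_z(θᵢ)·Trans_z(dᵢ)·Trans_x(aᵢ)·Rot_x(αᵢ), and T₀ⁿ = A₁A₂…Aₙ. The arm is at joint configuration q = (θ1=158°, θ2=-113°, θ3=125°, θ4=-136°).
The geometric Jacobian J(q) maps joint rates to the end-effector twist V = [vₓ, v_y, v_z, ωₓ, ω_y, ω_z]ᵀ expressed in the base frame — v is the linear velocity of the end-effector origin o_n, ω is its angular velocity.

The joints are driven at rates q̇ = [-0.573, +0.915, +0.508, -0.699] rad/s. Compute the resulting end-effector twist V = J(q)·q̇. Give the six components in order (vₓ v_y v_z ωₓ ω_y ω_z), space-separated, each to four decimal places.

-0.1833 0.6417 0.2062 -0.1214 -0.6884 0.8500

o_n = [-0.1093, 1.1976, 0.1152]
J₁: ẑ×o_n = [-1.1976, -0.1093, 0.0000], ω = ẑ
J2: z=[0.0000, 0.0000, 1.0000] o=[-0.7047, 0.2847, 0.4000] → [-0.9129, 0.5953, 0.0000, 0.0000, 0.0000, 1.0000]
J3: z=[0.0000, 0.0000, 1.0000] o=[-0.2450, 0.7443, 0.4000] → [-0.4533, 0.1357, 0.0000, 0.0000, 0.0000, 1.0000]
J4: z=[0.1736, 0.9848, 0.0000] o=[-0.4814, 0.7860, 0.4000] → [-0.2805, 0.0495, -0.2949, 0.1736, 0.9848, 0.0000]
V = J·q̇ = [-0.1833, 0.6417, 0.2062, -0.1214, -0.6884, 0.8500]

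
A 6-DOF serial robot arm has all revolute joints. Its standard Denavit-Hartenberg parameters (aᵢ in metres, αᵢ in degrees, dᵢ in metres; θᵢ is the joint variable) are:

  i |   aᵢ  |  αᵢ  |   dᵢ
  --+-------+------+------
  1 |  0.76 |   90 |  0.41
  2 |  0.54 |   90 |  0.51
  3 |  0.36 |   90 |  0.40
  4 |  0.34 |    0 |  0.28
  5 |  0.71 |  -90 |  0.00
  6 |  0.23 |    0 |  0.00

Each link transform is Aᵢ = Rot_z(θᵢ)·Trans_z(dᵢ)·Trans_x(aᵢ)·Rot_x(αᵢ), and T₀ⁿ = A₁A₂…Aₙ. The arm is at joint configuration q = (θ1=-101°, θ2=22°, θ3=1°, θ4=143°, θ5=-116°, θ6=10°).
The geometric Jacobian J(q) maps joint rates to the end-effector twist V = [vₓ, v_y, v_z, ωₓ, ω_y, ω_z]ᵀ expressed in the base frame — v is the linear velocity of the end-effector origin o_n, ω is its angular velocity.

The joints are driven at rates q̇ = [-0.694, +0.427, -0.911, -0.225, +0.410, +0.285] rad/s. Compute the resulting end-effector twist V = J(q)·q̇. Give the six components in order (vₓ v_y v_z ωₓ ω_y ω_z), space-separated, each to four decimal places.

-0.9071 0.3562 0.4577 -0.1661 0.4022 -0.1320

o_n = [-0.7590, -2.4053, 0.0047]
J₁: ẑ×o_n = [2.4053, -0.7590, 0.0000], ω = ẑ
J2: z=[-0.9816, 0.1908, 0.0000] o=[-0.1450, -0.7460, 0.4100] → [-0.0773, -0.3978, 1.7459, -0.9816, 0.1908, 0.0000]
J3: z=[-0.0715, -0.3677, -0.9272] o=[-0.7412, -1.1402, 0.6123] → [-0.9495, -0.0269, 0.0839, -0.0715, -0.3677, -0.9272]
J4: z=[0.9784, -0.2067, 0.0065] o=[-0.8396, -1.6137, 0.3763] → [0.0820, 0.3640, -0.7578, 0.9784, -0.2067, 0.0065]
J5: z=[0.9784, -0.2067, 0.0065] o=[-0.5276, -1.5006, 0.0867] → [0.0228, 0.0786, -0.9329, 0.9784, -0.2067, 0.0065]
J6: z=[0.0244, 0.0840, -0.9962] o=[-0.6734, -2.1927, 0.0247] → [-0.2134, 0.0857, 0.0020, 0.0244, 0.0840, -0.9962]
V = J·q̇ = [-0.9071, 0.3562, 0.4577, -0.1661, 0.4022, -0.1320]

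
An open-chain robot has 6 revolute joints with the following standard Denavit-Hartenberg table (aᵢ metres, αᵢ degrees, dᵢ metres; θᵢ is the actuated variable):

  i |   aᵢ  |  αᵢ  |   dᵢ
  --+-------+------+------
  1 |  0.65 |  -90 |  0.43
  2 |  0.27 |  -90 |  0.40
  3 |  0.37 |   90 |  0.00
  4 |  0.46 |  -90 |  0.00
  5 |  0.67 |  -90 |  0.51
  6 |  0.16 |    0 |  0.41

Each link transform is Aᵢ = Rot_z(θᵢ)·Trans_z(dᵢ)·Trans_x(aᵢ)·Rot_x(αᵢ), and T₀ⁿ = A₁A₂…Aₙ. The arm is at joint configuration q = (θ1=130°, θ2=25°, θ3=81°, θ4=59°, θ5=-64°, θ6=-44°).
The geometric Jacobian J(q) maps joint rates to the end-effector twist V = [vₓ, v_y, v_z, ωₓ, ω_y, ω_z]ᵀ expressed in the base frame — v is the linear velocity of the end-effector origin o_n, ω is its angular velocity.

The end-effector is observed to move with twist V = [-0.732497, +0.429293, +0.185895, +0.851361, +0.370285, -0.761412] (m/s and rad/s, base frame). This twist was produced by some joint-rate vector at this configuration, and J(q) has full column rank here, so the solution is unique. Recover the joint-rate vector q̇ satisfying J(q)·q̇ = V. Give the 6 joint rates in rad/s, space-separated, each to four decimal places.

0.1370 -0.6070 0.4390 0.3740 -0.0080 0.6370

o_n = [-0.5933, 0.6353, -1.1338]
J₁: ẑ×o_n = [-0.6353, -0.5933, 0.0000], ω = ẑ
J2: z=[-0.7660, -0.6428, 0.0000] o=[-0.4178, 0.4979, 0.4300] → [1.0052, -1.1979, -0.2181, -0.7660, -0.6428, 0.0000]
J3: z=[0.2717, -0.3237, -0.9063] o=[-0.8815, 0.4283, 0.3159] → [0.6570, 0.1326, 0.1495, 0.2717, -0.3237, -0.9063]
J4: z=[-0.6952, 0.5852, -0.4174] o=[-0.6353, 0.7034, 0.2914] → [-0.8624, -1.0083, 0.0228, -0.6952, 0.5852, -0.4174]
J5: z=[-0.4305, -0.8040, -0.4101] o=[-0.3705, 0.7518, -0.0816] → [0.7982, -0.3616, -0.1290, -0.4305, -0.8040, -0.4101]
J6: z=[0.8221, -0.1618, -0.5459] o=[-0.8397, 0.7251, -0.7803] → [0.0081, 0.1561, -0.0340, 0.8221, -0.1618, -0.5459]
q̇ = J⁺·V = [0.1370, -0.6070, 0.4390, 0.3740, -0.0080, 0.6370]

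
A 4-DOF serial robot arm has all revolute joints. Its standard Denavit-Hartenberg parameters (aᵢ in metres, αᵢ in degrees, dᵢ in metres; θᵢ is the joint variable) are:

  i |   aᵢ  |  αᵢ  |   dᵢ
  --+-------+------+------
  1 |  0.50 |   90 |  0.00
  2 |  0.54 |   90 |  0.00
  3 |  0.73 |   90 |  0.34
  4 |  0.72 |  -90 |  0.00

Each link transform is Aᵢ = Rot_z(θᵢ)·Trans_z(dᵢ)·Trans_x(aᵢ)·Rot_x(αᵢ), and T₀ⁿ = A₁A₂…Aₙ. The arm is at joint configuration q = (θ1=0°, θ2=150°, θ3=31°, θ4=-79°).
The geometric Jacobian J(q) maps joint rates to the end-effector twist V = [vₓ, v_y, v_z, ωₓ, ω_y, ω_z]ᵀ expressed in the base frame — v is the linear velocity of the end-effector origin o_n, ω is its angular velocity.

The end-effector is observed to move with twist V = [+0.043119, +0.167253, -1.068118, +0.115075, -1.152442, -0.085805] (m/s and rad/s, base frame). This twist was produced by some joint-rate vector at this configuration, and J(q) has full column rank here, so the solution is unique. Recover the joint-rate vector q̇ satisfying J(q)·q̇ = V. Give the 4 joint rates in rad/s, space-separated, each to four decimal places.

o_n = [-0.7949, -0.4467, 0.3241]
J₁: ẑ×o_n = [0.4467, -0.7949, 0.0000], ω = ẑ
J2: z=[0.0000, -1.0000, 0.0000] o=[0.5000, 0.0000, 0.0000] → [-0.3241, -0.0000, -1.2949, 0.0000, -1.0000, 0.0000]
J3: z=[0.5000, -0.0000, 0.8660] o=[0.0323, 0.0000, 0.2700] → [0.3869, -0.7435, -0.2234, 0.5000, -0.0000, 0.8660]
J4: z=[-0.4460, 0.8572, 0.2575] o=[-0.3396, -0.3760, 0.8773] → [-0.4560, -0.3640, 0.4219, -0.4460, 0.8572, 0.2575]
q̇ = J⁺·V = [0.2670, 0.6930, -0.2480, -0.5360]

0.2670 0.6930 -0.2480 -0.5360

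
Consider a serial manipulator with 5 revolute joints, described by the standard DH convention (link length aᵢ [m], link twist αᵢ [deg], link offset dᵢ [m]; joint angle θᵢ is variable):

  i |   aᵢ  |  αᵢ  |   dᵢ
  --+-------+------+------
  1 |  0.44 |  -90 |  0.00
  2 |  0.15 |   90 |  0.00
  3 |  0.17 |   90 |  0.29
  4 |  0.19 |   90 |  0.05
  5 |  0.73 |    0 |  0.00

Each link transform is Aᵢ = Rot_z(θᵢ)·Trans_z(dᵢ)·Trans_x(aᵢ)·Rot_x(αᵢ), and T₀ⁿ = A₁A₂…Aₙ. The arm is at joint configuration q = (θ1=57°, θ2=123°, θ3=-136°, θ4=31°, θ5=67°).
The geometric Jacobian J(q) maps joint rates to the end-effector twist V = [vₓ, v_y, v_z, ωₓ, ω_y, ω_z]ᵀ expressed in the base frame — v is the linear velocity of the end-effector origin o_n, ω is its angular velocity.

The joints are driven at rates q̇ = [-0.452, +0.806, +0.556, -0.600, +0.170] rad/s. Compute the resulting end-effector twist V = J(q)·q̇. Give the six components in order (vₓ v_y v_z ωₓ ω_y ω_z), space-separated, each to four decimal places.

1.0069 -0.4678 -0.4200 -0.1805 0.2978 -0.9722

o_n = [0.6122, 1.1598, 0.3519]
J₁: ẑ×o_n = [-1.1598, 0.6122, 0.0000], ω = ẑ
J2: z=[-0.8387, 0.5446, 0.0000] o=[0.2396, 0.3690, 0.0000] → [0.1916, 0.2951, -0.8661, -0.8387, 0.5446, 0.0000]
J3: z=[0.4568, 0.7034, -0.5446] o=[0.1951, 0.3005, -0.1258] → [0.8040, -0.4453, 0.0992, 0.4568, 0.7034, -0.5446]
J4: z=[-0.3972, 0.7091, 0.5826] o=[0.4629, 0.4960, -0.1812] → [-0.0088, 0.2987, -0.3695, -0.3972, 0.7091, 0.5826]
J5: z=[0.0184, -0.6285, 0.7776] o=[0.6174, 0.5922, -0.1071] → [-0.7299, -0.0125, 0.0072, 0.0184, -0.6285, 0.7776]
V = J·q̇ = [1.0069, -0.4678, -0.4200, -0.1805, 0.2978, -0.9722]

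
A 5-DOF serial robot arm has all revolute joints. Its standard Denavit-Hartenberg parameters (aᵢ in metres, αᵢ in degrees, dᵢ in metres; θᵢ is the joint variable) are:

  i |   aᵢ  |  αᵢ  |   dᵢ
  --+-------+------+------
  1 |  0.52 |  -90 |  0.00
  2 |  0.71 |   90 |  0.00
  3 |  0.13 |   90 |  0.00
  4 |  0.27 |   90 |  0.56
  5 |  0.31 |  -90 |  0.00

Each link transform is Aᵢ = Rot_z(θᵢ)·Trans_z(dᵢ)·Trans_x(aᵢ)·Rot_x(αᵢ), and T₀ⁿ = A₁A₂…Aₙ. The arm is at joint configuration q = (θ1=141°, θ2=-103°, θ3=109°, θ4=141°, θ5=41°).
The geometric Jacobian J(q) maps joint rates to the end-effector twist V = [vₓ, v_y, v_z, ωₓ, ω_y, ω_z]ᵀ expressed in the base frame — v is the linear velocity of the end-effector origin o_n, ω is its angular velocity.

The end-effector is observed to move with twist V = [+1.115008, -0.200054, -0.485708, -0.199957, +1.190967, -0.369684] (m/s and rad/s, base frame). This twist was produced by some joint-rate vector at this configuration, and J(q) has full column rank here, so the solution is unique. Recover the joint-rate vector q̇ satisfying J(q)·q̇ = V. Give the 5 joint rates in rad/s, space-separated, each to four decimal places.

-0.4180 -0.6460 -0.7760 -0.1980 -0.1500

o_n = [0.1005, -0.0829, 1.4067]
J₁: ẑ×o_n = [0.0829, 0.1005, -0.0000], ω = ẑ
J2: z=[-0.6293, -0.7771, 0.0000] o=[-0.4041, 0.3272, 0.0000] → [-1.0932, 0.8853, 0.6503, -0.6293, -0.7771, 0.0000]
J3: z=[0.7572, -0.6132, -0.2250] o=[-0.2800, 0.2267, 0.6918] → [-0.5080, -0.6270, -0.0011, 0.7572, -0.6132, -0.2250]
J4: z=[-0.0396, -0.3869, 0.9213] o=[-0.3647, 0.1372, 0.6506] → [-0.0898, 0.4586, 0.1887, -0.0396, -0.3869, 0.9213]
J5: z=[0.1782, -0.9100, -0.3745] o=[-0.1215, -0.0391, 1.1948] → [-0.2092, -0.1209, 0.1942, 0.1782, -0.9100, -0.3745]
q̇ = J⁺·V = [-0.4180, -0.6460, -0.7760, -0.1980, -0.1500]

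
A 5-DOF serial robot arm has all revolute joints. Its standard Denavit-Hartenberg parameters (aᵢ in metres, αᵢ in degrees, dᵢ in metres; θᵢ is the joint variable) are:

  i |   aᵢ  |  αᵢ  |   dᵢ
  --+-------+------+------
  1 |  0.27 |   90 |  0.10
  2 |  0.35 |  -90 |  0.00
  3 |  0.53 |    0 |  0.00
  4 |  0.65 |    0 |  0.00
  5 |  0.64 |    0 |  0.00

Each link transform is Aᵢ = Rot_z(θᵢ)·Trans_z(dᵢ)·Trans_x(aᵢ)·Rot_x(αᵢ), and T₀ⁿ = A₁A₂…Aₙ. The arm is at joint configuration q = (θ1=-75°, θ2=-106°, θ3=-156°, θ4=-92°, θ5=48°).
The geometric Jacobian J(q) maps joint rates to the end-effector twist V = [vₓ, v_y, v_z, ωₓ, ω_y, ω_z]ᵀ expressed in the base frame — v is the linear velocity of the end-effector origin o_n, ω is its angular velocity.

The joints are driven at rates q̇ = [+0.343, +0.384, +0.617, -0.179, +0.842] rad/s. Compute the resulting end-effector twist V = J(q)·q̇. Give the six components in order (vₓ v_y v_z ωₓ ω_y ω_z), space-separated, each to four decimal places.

o_n = [0.7251, -0.3646, 1.0411]
J₁: ẑ×o_n = [0.3646, 0.7251, -0.0000], ω = ẑ
J2: z=[-0.9659, -0.2588, 0.0000] o=[0.0699, -0.2608, 0.1000] → [-0.2436, 0.9091, 0.2699, -0.9659, -0.2588, 0.0000]
J3: z=[0.2488, -0.9285, -0.2756] o=[0.0449, -0.1676, -0.2364] → [-1.2406, -0.5053, 0.5825, 0.2488, -0.9285, -0.2756]
J4: z=[0.2488, -0.9285, -0.2756] o=[-0.1288, -0.3523, 0.2290] → [-0.7575, -0.4374, 0.7897, 0.2488, -0.9285, -0.2756]
J5: z=[0.2488, -0.9285, -0.2756] o=[0.4707, -0.2612, 0.4630] → [-0.5653, -0.2139, 0.2104, 0.2488, -0.9285, -0.2756]
V = J·q̇ = [-1.0743, 0.1842, 0.4988, -0.0525, -1.2879, -0.0098]

-1.0743 0.1842 0.4988 -0.0525 -1.2879 -0.0098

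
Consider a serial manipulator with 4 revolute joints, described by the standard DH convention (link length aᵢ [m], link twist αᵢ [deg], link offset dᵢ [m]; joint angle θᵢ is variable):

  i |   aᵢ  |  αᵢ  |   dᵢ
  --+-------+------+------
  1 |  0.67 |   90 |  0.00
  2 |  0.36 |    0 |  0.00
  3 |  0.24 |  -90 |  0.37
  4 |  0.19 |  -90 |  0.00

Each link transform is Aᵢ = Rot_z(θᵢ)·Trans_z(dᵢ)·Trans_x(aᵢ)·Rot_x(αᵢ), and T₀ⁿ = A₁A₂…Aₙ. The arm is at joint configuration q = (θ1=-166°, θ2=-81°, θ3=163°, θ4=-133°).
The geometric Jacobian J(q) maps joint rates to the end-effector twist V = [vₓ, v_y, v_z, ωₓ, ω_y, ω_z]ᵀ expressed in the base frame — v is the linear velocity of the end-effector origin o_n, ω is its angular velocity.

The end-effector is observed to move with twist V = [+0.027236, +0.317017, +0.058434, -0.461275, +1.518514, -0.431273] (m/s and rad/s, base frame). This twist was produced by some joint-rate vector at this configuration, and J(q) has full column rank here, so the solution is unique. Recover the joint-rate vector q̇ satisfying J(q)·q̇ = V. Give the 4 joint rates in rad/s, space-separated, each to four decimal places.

-0.4200 0.8030 0.7820 -0.0810

o_n = [-0.8428, 0.3144, -0.2462]
J₁: ẑ×o_n = [-0.3144, -0.8428, 0.0000], ω = ẑ
J2: z=[-0.2419, 0.9703, 0.0000] o=[-0.6501, -0.1621, 0.0000] → [-0.2389, -0.0596, 0.0717, -0.2419, 0.9703, 0.0000]
J3: z=[-0.2419, 0.9703, 0.0000] o=[-0.7047, -0.1757, -0.3556] → [0.1061, 0.0265, 0.0154, -0.2419, 0.9703, 0.0000]
J4: z=[0.9609, 0.2396, 0.1392] o=[-0.8267, 0.1752, -0.1179] → [-0.0501, 0.1211, 0.1376, 0.9609, 0.2396, 0.1392]
q̇ = J⁺·V = [-0.4200, 0.8030, 0.7820, -0.0810]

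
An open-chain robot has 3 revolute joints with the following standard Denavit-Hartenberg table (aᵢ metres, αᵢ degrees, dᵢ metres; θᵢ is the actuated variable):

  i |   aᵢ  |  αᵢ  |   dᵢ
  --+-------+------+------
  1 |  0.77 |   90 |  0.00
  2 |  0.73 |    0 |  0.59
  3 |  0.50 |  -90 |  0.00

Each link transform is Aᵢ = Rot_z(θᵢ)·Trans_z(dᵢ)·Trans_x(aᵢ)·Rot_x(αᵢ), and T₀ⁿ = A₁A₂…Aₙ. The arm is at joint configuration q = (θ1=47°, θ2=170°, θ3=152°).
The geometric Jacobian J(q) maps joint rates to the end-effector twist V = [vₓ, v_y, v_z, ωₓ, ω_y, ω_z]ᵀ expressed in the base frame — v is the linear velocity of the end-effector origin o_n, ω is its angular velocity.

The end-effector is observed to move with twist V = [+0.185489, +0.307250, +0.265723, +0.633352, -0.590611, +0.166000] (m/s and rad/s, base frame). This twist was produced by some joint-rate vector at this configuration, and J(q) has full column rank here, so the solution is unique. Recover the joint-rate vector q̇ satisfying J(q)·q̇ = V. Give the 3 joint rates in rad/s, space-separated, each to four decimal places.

o_n = [0.7351, -0.0769, -0.1811]
J₁: ẑ×o_n = [0.0769, 0.7351, -0.0000], ω = ẑ
J2: z=[0.7314, -0.6820, 0.0000] o=[0.5251, 0.5631, 0.0000] → [0.1235, 0.1324, -0.3249, 0.7314, -0.6820, 0.0000]
J3: z=[0.7314, -0.6820, 0.0000] o=[0.4663, -0.3650, 0.1268] → [0.2099, 0.2251, 0.3940, 0.7314, -0.6820, 0.0000]
q̇ = J⁺·V = [0.1660, 0.1050, 0.7610]

0.1660 0.1050 0.7610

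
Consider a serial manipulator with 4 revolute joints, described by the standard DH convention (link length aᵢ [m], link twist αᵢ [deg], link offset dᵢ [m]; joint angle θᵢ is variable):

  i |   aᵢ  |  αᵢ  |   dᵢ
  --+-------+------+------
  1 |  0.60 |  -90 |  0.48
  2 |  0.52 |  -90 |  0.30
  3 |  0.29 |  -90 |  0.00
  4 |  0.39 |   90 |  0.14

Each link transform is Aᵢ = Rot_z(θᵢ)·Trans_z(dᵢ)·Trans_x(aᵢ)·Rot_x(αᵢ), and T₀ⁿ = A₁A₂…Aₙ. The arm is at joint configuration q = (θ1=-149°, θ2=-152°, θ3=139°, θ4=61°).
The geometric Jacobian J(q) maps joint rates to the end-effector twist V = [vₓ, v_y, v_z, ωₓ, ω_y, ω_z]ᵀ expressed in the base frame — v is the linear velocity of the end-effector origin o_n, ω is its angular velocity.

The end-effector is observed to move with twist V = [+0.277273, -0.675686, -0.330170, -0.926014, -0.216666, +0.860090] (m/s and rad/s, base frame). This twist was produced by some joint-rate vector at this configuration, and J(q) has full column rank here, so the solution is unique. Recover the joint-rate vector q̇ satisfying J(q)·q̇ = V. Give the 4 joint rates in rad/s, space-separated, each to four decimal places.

0.3550 -0.9380 0.8710 0.8570

o_n = [-0.2796, -0.2746, 0.2101]
J₁: ẑ×o_n = [0.2746, -0.2796, 0.0000], ω = ẑ
J2: z=[0.5150, -0.8572, 0.0000] o=[-0.5143, -0.3090, 0.4800] → [0.2314, 0.1390, 0.2189, 0.5150, -0.8572, 0.0000]
J3: z=[-0.4024, -0.2418, 0.8829] o=[0.0338, -0.3297, 0.7241] → [0.0756, -0.4835, -0.0980, -0.4024, -0.2418, 0.8829]
J4: z=[-0.1078, -0.9453, -0.3080] o=[-0.2299, -0.2661, 0.6214] → [0.3862, -0.0290, -0.0461, -0.1078, -0.9453, -0.3080]
q̇ = J⁺·V = [0.3550, -0.9380, 0.8710, 0.8570]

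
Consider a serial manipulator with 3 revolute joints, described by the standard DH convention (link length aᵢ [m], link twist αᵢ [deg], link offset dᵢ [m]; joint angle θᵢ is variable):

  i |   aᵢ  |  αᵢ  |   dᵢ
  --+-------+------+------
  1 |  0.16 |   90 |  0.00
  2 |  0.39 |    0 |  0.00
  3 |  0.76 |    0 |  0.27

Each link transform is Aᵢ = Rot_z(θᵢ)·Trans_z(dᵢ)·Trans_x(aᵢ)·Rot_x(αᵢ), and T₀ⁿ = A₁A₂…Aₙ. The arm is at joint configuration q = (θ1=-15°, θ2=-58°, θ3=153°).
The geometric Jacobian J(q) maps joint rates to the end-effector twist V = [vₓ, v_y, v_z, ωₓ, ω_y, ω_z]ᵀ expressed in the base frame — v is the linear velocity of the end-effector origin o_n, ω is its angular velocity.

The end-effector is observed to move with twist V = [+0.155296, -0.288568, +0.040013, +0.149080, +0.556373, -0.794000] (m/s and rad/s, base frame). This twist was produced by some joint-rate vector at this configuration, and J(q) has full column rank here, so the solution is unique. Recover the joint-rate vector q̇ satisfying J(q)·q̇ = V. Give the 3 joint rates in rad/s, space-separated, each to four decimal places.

o_n = [0.2203, -0.3386, 0.4264]
J₁: ẑ×o_n = [0.3386, 0.2203, -0.0000], ω = ẑ
J2: z=[-0.2588, -0.9659, 0.0000] o=[0.1545, -0.0414, 0.0000] → [-0.4118, 0.1104, 0.1404, -0.2588, -0.9659, 0.0000]
J3: z=[-0.2588, -0.9659, 0.0000] o=[0.3542, -0.0949, -0.3307] → [-0.7313, 0.1960, -0.0662, -0.2588, -0.9659, 0.0000]
q̇ = J⁺·V = [-0.7940, 0.0090, -0.5850]

-0.7940 0.0090 -0.5850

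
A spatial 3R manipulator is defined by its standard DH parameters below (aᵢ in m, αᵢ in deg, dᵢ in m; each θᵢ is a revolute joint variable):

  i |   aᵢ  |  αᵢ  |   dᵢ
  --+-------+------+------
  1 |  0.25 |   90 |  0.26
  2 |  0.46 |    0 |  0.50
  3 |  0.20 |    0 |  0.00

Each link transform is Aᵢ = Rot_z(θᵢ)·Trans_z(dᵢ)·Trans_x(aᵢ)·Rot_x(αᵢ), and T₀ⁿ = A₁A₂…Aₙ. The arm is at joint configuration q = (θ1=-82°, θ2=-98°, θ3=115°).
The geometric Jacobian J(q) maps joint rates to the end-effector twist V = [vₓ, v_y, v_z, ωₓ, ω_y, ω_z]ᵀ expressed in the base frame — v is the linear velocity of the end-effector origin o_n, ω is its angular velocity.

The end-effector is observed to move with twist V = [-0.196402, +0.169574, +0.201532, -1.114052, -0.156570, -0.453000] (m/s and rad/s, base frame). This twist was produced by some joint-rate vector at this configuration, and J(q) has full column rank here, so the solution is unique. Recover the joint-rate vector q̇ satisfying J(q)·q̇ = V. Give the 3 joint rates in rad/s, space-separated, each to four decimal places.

o_n = [-0.4426, -0.4432, -0.1370]
J₁: ẑ×o_n = [0.4432, -0.4426, 0.0000], ω = ẑ
J2: z=[-0.9903, -0.1392, 0.0000] o=[0.0348, -0.2476, 0.2600] → [0.0553, -0.3932, 0.1272, -0.9903, -0.1392, 0.0000]
J3: z=[-0.9903, -0.1392, 0.0000] o=[-0.4693, -0.2538, -0.1955] → [-0.0081, 0.0579, 0.1913, -0.9903, -0.1392, 0.0000]
q̇ = J⁺·V = [-0.4530, 0.2130, 0.9120]

-0.4530 0.2130 0.9120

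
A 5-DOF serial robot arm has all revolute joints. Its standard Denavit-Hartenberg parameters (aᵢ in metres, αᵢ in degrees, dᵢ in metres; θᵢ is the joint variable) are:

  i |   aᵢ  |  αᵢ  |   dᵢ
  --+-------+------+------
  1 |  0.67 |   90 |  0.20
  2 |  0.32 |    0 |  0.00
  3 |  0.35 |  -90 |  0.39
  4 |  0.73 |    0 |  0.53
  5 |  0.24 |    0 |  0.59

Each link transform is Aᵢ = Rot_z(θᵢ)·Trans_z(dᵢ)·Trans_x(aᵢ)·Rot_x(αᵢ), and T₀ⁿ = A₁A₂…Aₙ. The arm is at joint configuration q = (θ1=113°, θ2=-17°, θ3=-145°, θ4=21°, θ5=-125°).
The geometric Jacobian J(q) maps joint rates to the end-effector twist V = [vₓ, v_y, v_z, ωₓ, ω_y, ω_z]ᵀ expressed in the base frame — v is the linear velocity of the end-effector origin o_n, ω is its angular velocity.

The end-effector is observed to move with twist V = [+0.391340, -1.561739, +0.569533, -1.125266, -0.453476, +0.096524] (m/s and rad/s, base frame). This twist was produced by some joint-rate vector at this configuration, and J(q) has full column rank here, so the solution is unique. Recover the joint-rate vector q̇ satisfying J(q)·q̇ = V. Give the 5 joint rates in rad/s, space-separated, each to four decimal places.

0.1650 -0.4930 -0.7200 0.2770 -0.2050

o_n = [0.1777, 0.5060, -1.2596]
J₁: ẑ×o_n = [-0.5060, 0.1777, 0.0000], ω = ẑ
J2: z=[0.9205, 0.3907, 0.0000] o=[-0.2618, 0.6167, 0.2000] → [-0.5703, 1.3435, -0.2737, 0.9205, 0.3907, 0.0000]
J3: z=[0.9205, 0.3907, 0.0000] o=[-0.3814, 0.8984, 0.1064] → [-0.5337, 1.2574, -0.5797, 0.9205, 0.3907, 0.0000]
J4: z=[-0.1207, 0.2845, -0.9511] o=[0.1077, 0.7444, -0.0017] → [-0.5846, -0.2184, 0.0089, -0.1207, 0.2845, -0.9511]
J5: z=[-0.1207, 0.2845, -0.9511] o=[0.0561, 0.1963, -0.7164] → [0.1400, -0.1812, -0.0720, -0.1207, 0.2845, -0.9511]
q̇ = J⁺·V = [0.1650, -0.4930, -0.7200, 0.2770, -0.2050]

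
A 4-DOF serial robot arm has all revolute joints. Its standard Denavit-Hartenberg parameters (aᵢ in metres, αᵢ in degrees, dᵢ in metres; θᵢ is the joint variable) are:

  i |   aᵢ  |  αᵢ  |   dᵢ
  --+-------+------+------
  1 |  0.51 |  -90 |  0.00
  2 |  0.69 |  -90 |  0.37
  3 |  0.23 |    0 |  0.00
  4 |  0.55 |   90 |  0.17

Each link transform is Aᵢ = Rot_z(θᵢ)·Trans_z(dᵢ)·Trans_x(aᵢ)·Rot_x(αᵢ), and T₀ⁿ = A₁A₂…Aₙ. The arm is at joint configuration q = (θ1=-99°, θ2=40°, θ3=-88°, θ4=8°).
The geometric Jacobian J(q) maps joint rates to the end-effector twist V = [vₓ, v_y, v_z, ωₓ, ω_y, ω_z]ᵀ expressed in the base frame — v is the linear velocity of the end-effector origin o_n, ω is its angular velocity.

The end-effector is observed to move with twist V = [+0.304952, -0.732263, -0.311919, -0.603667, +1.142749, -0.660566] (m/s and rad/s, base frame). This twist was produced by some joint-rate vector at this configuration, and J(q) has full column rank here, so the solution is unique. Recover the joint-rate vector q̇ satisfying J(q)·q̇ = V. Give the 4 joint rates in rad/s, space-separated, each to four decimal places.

0.5720 -0.7750 0.9350 0.6740

o_n = [0.9697, -1.1748, -0.6403]
J₁: ẑ×o_n = [1.1748, 0.9697, -0.0000], ω = ẑ
J2: z=[0.9877, -0.1564, 0.0000] o=[-0.0798, -0.5037, 0.0000] → [0.1002, 0.6324, -0.4986, 0.9877, -0.1564, 0.0000]
J3: z=[0.1006, 0.6349, -0.7660] o=[0.2030, -1.0837, -0.4435] → [-0.1947, -0.5675, -0.4959, 0.1006, 0.6349, -0.7660]
J4: z=[0.1006, 0.6349, -0.7660] o=[0.4290, -1.1257, -0.4487] → [-0.1592, -0.3949, -0.3482, 0.1006, 0.6349, -0.7660]
q̇ = J⁺·V = [0.5720, -0.7750, 0.9350, 0.6740]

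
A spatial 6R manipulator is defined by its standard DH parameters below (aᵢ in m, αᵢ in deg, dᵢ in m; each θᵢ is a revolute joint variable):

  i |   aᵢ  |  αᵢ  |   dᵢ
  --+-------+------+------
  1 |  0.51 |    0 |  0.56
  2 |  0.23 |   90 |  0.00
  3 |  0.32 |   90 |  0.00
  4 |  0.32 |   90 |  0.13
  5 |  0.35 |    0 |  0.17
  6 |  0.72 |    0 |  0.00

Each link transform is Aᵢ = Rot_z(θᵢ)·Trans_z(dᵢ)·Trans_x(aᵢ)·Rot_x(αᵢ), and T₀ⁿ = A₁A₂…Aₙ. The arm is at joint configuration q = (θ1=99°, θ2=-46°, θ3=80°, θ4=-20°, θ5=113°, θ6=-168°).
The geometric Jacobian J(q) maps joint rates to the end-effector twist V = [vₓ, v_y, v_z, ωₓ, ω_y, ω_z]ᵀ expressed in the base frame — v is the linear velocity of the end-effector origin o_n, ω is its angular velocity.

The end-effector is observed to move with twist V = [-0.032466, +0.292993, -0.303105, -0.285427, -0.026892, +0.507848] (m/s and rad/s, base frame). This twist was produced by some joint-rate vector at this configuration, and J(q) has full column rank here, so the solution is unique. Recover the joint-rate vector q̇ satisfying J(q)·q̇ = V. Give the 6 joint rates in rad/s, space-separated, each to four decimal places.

0.3370 -0.0980 -0.8470 -0.2370 -0.3950 -0.2810

o_n = [-0.2274, 0.9120, 1.3935]
J₁: ẑ×o_n = [-0.9120, -0.2274, 0.0000], ω = ẑ
J2: z=[0.0000, 0.0000, 1.0000] o=[-0.0798, 0.5037, 0.5600] → [-0.4083, -0.1477, 0.0000, 0.0000, 0.0000, 1.0000]
J3: z=[0.7986, -0.6018, 0.0000] o=[0.0586, 0.6874, 0.5600] → [-0.5016, -0.6657, 0.0072, 0.7986, -0.6018, 0.0000]
J4: z=[0.5927, 0.7865, -0.1736] o=[0.0921, 0.7318, 0.8751] → [0.4390, -0.2517, 0.3581, 0.5927, 0.7865, -0.1736]
J5: z=[-0.7862, 0.5181, -0.3368] o=[0.1131, 0.9416, 1.1487] → [0.1169, 0.3072, 0.1997, -0.7862, 0.5181, -0.3368]
J6: z=[-0.7862, 0.5181, -0.3368] o=[0.1944, 1.2371, 0.9089] → [0.1416, 0.5231, 0.4741, -0.7862, 0.5181, -0.3368]
q̇ = J⁺·V = [0.3370, -0.0980, -0.8470, -0.2370, -0.3950, -0.2810]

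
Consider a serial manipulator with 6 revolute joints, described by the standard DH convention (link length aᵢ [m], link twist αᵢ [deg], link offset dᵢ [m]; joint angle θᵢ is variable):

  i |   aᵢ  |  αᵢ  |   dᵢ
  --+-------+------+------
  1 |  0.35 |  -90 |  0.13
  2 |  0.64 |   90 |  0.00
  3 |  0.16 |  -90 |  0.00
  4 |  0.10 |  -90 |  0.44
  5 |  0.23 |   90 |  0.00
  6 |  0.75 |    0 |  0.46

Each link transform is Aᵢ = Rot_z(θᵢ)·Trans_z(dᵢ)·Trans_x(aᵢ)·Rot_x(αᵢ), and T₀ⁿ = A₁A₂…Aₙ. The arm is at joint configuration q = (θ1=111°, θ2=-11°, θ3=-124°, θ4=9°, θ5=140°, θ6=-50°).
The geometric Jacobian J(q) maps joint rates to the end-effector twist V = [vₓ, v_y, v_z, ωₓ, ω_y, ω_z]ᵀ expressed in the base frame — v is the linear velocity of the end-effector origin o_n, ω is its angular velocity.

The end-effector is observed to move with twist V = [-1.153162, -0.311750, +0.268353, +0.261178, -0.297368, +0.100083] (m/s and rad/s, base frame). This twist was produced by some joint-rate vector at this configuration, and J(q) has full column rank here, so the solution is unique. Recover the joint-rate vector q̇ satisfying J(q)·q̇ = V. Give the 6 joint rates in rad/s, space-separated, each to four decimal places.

0.9370 -0.6260 -0.1620 -0.7300 0.5990 -0.0290

o_n = [-0.2965, 0.4307, 0.7627]
J₁: ẑ×o_n = [-0.4307, -0.2965, 0.0000], ω = ẑ
J2: z=[-0.9336, -0.3584, 0.0000] o=[-0.1254, 0.3268, 0.1300] → [-0.2268, 0.5907, -0.1584, -0.9336, -0.3584, 0.0000]
J3: z=[0.0684, -0.1781, 0.9816] o=[-0.3506, 0.9133, 0.2521] → [0.3827, 0.0181, -0.0234, 0.0684, -0.1781, 0.9816]
J4: z=[0.2304, 0.9601, 0.1582] o=[-0.1953, 0.8788, 0.2350] → [0.5775, -0.1376, -0.0060, 0.2304, 0.9601, 0.1582]
J5: z=[-0.2194, 0.2096, -0.9529] o=[0.0009, 1.2828, 0.2788] → [-0.7105, 0.3896, 0.2493, -0.2194, 0.2096, -0.9529]
J6: z=[0.4329, -0.8543, -0.2876] o=[-0.2002, 1.1734, 0.3010] → [-0.6081, -0.1722, -0.4038, 0.4329, -0.8543, -0.2876]
q̇ = J⁺·V = [0.9370, -0.6260, -0.1620, -0.7300, 0.5990, -0.0290]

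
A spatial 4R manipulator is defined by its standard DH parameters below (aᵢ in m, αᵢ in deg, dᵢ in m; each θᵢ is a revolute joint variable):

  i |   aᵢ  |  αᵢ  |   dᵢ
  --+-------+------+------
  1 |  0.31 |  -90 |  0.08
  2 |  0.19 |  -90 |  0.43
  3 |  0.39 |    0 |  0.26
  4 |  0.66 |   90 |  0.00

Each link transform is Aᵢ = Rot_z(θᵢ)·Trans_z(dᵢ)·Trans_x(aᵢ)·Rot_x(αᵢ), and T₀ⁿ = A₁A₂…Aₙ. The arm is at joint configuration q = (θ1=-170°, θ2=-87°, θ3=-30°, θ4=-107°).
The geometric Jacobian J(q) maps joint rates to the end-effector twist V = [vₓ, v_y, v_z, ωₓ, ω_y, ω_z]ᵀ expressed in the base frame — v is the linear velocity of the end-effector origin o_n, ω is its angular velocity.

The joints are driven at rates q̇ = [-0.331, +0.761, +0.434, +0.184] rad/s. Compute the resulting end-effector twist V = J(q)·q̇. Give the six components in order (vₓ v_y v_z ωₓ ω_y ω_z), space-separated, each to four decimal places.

-0.3992 -0.0322 0.1629 -0.4756 -0.8566 -0.3633

o_n = [-0.3766, -1.1581, 0.1114]
J₁: ẑ×o_n = [1.1581, -0.3766, 0.0000], ω = ẑ
J2: z=[0.1736, -0.9848, 0.0000] o=[-0.3053, -0.0538, 0.0800] → [-0.0309, -0.0055, -0.2620, 0.1736, -0.9848, 0.0000]
J3: z=[-0.9835, -0.1734, -0.0523] o=[-0.2404, -0.4790, 0.2697] → [-0.0081, -0.1486, 0.6442, -0.9835, -0.1734, -0.0523]
J4: z=[-0.9835, -0.1734, -0.0523] o=[-0.4797, -0.7192, 0.5934] → [0.0606, -0.4795, 0.4495, -0.9835, -0.1734, -0.0523]
V = J·q̇ = [-0.3992, -0.0322, 0.1629, -0.4756, -0.8566, -0.3633]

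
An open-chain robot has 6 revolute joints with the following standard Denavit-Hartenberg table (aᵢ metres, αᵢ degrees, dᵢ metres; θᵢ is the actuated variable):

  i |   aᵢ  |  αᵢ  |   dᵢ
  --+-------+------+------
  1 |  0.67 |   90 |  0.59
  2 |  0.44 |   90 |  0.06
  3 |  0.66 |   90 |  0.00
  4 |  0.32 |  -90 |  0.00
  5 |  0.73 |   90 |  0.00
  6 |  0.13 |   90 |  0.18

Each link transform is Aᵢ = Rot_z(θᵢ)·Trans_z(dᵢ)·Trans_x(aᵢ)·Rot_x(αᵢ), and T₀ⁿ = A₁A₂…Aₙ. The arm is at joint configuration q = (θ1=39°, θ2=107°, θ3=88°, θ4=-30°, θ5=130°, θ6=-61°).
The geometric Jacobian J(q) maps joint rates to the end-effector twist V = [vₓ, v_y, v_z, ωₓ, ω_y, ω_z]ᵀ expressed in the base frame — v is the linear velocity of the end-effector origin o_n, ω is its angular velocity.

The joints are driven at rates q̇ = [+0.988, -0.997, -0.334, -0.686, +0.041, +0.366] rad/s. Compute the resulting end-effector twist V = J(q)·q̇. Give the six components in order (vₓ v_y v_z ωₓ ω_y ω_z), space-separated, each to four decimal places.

o_n = [0.9313, -0.0734, 0.3170]
J₁: ẑ×o_n = [0.0734, 0.9313, -0.0000], ω = ẑ
J2: z=[0.6293, -0.7771, 0.0000] o=[0.5207, 0.4216, 0.5900] → [0.2121, 0.1718, 0.0076, 0.6293, -0.7771, 0.0000]
J3: z=[0.7432, 0.6018, 0.2924] o=[0.4585, 0.2941, 1.0108] → [-0.3101, 0.6538, -0.5577, 0.7432, 0.6018, 0.2924]
J4: z=[-0.2490, -0.1568, 0.9557] o=[0.8683, -0.2228, 1.0328] → [-0.0306, -0.1180, -0.0273, -0.2490, -0.1568, 0.9557]
J5: z=[0.9541, 0.1296, 0.2699] o=[0.9215, -0.5361, 0.9953] → [-0.2128, 0.6498, 0.4402, 0.9541, 0.1296, 0.2699]
J6: z=[0.2874, -0.6493, -0.7042] o=[0.9828, 0.0110, 0.5159] → [0.0697, 0.0934, -0.0577, 0.2874, -0.6493, -0.7042]
V = J·q̇ = [0.0023, 0.6723, 0.1944, -0.5605, 0.4490, -0.0119]

0.0023 0.6723 0.1944 -0.5605 0.4490 -0.0119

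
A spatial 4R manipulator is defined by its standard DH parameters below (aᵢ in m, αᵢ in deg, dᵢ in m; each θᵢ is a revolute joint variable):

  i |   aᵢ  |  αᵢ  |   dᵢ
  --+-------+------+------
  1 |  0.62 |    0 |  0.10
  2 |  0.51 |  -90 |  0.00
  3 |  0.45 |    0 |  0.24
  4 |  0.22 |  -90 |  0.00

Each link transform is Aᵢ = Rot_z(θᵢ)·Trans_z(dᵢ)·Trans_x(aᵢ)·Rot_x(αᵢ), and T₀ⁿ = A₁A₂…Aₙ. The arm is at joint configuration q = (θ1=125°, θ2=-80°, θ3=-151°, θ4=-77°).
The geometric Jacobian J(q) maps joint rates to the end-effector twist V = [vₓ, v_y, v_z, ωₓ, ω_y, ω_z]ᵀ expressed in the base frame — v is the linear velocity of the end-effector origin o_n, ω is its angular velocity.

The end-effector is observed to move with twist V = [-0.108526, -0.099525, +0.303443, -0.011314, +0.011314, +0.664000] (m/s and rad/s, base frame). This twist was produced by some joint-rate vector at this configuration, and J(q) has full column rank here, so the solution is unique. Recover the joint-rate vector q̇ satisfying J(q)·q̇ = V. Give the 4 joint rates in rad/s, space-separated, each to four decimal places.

0.2490 0.4150 0.7650 -0.7490

o_n = [-0.5471, 0.6558, 0.1547]
J₁: ẑ×o_n = [-0.6558, -0.5471, 0.0000], ω = ẑ
J2: z=[0.0000, 0.0000, 1.0000] o=[-0.3556, 0.5079, 0.1000] → [-0.1479, -0.1915, 0.0000, 0.0000, 0.0000, 1.0000]
J3: z=[-0.7071, 0.7071, 0.0000] o=[0.0050, 0.8685, 0.1000] → [0.0387, 0.0387, 0.5408, -0.7071, 0.7071, 0.0000]
J4: z=[-0.7071, 0.7071, 0.0000] o=[-0.4430, 0.7599, 0.3182] → [-0.1156, -0.1156, 0.1472, -0.7071, 0.7071, 0.0000]
q̇ = J⁺·V = [0.2490, 0.4150, 0.7650, -0.7490]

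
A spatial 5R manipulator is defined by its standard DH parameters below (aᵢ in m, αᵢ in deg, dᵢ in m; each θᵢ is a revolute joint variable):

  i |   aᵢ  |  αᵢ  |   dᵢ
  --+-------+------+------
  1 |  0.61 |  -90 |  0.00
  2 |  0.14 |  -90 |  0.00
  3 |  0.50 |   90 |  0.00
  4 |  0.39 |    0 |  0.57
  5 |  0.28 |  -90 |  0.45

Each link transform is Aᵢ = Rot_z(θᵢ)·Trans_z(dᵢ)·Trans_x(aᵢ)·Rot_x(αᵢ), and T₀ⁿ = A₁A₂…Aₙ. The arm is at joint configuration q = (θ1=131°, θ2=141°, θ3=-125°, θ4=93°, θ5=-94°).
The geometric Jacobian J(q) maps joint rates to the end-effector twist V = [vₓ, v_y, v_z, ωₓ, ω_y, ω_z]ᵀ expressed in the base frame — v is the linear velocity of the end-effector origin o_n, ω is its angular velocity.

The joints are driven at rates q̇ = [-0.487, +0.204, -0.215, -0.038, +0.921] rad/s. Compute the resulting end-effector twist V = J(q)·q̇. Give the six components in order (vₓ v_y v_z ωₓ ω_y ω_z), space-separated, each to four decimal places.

o_n = [-0.8462, 0.9168, 1.0108]
J₁: ẑ×o_n = [-0.9168, -0.8462, 0.0000], ω = ẑ
J2: z=[-0.7547, -0.6561, 0.0000] o=[-0.4002, 0.4604, 0.0000] → [-0.6631, 0.7628, -0.6371, -0.7547, -0.6561, 0.0000]
J3: z=[0.4129, -0.4750, 0.7771] o=[-0.3288, 0.3783, -0.0881] → [-0.9404, -0.8558, -0.0234, 0.4129, -0.4750, 0.7771]
J4: z=[0.0152, 0.8567, 0.5155] o=[-0.7841, 0.2778, 0.0924] → [0.4574, -0.0460, 0.0629, 0.0152, 0.8567, 0.5155]
J5: z=[0.0152, 0.8567, 0.5155] o=[-0.5961, 0.5852, 0.6815] → [0.1111, -0.1339, 0.2193, 0.0152, 0.8567, 0.5155]
V = J·q̇ = [0.5984, 0.6301, 0.0747, -0.2293, 0.7248, -0.1989]

0.5984 0.6301 0.0747 -0.2293 0.7248 -0.1989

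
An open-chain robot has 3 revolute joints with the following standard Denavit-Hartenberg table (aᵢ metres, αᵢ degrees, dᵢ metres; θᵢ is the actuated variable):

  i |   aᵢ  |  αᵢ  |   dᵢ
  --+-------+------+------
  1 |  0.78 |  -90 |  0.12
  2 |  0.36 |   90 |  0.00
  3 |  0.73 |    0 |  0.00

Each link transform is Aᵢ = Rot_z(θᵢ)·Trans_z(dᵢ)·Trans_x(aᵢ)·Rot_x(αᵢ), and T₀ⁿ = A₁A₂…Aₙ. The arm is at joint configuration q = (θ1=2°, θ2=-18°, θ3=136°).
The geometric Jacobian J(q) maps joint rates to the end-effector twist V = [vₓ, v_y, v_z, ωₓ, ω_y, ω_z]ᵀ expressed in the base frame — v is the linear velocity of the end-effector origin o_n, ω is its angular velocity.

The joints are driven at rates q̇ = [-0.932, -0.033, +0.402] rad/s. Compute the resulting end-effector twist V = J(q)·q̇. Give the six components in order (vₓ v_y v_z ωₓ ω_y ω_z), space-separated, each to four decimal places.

o_n = [0.6049, 0.5285, 0.0690]
J₁: ẑ×o_n = [-0.5285, 0.6049, 0.0000], ω = ẑ
J2: z=[-0.0349, 0.9994, 0.0000] o=[0.7795, 0.0272, 0.1200] → [-0.0510, -0.0018, 0.1570, -0.0349, 0.9994, 0.0000]
J3: z=[-0.3088, -0.0108, 0.9511] o=[1.1217, 0.0392, 0.2312] → [-0.4637, -0.5416, -0.1567, -0.3088, -0.0108, 0.9511]
V = J·q̇ = [0.3079, -0.7814, -0.0682, -0.1230, -0.0373, -0.5497]

0.3079 -0.7814 -0.0682 -0.1230 -0.0373 -0.5497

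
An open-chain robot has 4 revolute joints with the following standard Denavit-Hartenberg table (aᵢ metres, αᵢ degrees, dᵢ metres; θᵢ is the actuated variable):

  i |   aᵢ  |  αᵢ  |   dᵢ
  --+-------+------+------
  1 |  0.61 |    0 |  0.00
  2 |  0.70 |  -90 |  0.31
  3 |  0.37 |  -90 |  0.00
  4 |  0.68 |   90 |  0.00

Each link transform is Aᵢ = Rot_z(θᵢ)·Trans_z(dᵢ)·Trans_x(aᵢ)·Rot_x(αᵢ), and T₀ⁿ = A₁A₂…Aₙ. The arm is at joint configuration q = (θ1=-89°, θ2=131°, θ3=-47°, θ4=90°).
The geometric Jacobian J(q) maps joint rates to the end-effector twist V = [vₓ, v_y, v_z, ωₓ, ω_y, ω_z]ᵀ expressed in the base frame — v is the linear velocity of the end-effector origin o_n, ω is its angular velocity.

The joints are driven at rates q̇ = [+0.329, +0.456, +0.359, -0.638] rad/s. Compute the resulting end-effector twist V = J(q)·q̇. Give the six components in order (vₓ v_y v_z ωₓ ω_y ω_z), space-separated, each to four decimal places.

o_n = [1.1734, -0.4780, 0.5806]
J₁: ẑ×o_n = [0.4780, 1.1734, -0.0000], ω = ẑ
J2: z=[0.0000, 0.0000, 1.0000] o=[0.0106, -0.6099, 0.0000] → [-0.1319, 1.1627, 0.0000, 0.0000, 0.0000, 1.0000]
J3: z=[-0.6691, 0.7431, 0.0000] o=[0.5308, -0.1415, 0.3100] → [0.2011, 0.1811, -0.2523, -0.6691, 0.7431, 0.0000]
J4: z=[0.5435, 0.4894, -0.6820] o=[0.7184, 0.0273, 0.5806] → [-0.3446, -0.3103, -0.4973, 0.5435, 0.4894, -0.6820]
V = J·q̇ = [0.3892, 1.1792, 0.2267, -0.5870, -0.0454, 1.2201]

0.3892 1.1792 0.2267 -0.5870 -0.0454 1.2201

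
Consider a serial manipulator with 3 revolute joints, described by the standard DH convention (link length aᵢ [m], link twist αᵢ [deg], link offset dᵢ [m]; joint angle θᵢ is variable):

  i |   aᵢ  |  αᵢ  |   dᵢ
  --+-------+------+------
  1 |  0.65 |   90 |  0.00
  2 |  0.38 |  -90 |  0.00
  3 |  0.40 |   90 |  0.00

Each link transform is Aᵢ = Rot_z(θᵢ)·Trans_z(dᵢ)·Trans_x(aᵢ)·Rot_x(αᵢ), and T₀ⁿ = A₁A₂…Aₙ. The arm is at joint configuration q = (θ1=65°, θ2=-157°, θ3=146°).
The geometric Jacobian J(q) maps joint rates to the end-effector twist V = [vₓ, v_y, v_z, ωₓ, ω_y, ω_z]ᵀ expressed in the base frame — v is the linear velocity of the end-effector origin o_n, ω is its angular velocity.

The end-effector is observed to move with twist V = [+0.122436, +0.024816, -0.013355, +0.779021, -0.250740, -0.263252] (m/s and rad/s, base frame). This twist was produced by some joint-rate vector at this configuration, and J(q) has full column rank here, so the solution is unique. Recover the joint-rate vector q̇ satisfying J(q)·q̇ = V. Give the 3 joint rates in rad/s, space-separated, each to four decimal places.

-0.0230 0.8120 0.2610

o_n = [0.0532, 0.6433, -0.0189]
J₁: ẑ×o_n = [-0.6433, 0.0532, 0.0000], ω = ẑ
J2: z=[0.9063, -0.4226, 0.0000] o=[0.2747, 0.5891, 0.0000] → [0.0080, 0.0171, -0.0445, 0.9063, -0.4226, 0.0000]
J3: z=[0.1651, 0.3541, -0.9205] o=[0.1269, 0.2721, -0.1485] → [0.3876, 0.0465, 0.0874, 0.1651, 0.3541, -0.9205]
q̇ = J⁺·V = [-0.0230, 0.8120, 0.2610]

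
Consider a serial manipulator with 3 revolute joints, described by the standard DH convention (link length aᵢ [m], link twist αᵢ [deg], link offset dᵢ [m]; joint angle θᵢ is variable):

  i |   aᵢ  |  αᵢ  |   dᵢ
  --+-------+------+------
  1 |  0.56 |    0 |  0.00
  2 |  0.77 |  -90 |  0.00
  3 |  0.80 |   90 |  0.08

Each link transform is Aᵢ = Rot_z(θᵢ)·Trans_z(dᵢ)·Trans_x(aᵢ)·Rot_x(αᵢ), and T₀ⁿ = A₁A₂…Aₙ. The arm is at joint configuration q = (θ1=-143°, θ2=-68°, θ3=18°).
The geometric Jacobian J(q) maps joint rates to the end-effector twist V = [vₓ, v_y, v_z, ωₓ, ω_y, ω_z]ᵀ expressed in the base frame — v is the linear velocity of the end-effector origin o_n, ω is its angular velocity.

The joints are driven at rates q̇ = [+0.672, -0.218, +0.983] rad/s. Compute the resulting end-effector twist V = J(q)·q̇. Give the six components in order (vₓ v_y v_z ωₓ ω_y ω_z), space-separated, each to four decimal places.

o_n = [-1.8006, 0.3829, -0.2472]
J₁: ẑ×o_n = [-0.3829, -1.8006, 0.0000], ω = ẑ
J2: z=[0.0000, 0.0000, 1.0000] o=[-0.4472, -0.3370, 0.0000] → [-0.7199, -1.3534, 0.0000, 0.0000, 0.0000, 1.0000]
J3: z=[-0.5150, -0.8572, 0.0000] o=[-1.1073, 0.0596, 0.0000] → [0.2119, -0.1273, -0.7608, -0.5150, -0.8572, 0.0000]
V = J·q̇ = [0.1080, -1.0401, -0.7479, -0.5063, -0.8426, 0.4540]

0.1080 -1.0401 -0.7479 -0.5063 -0.8426 0.4540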